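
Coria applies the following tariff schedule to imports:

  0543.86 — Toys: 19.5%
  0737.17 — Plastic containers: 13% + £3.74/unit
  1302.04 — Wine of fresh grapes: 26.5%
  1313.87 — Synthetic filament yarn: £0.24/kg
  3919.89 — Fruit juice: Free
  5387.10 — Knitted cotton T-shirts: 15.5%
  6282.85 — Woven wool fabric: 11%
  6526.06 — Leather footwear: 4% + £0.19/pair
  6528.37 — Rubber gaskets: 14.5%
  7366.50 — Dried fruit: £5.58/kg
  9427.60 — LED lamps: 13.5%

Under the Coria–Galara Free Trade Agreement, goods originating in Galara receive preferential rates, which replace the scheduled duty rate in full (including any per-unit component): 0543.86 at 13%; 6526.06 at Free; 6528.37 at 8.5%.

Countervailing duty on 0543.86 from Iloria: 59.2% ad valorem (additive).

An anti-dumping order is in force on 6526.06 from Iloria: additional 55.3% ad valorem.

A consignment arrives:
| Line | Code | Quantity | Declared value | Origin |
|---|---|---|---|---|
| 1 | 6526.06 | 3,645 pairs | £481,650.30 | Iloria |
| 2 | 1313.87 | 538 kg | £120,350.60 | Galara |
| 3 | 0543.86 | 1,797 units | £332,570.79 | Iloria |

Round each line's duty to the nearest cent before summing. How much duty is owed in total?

Line 1 (6526.06, Iloria, 3,645 pairs, £481,650.30):
Base rate for 6526.06 is 4% + £0.19/pair.
6526.06 has an FTA preferential rate, but origin Iloria is not Galara; base rate stands.
Additional duty on 6526.06 from Iloria: +55.3%. Applied ad valorem rate: 4% + 55.3% = 59.3%.
Duty = £481,650.30 × 59.3% + 3,645 × £0.19 = £286,311.18.
Line 2 (1313.87, Galara, 538 kg, £120,350.60):
Base rate for 1313.87 is £0.24/kg.
Origin Galara is the FTA partner but 1313.87 is not on the preference list; base rate stands.
Duty = 538 × £0.24 = £129.12.
Line 3 (0543.86, Iloria, 1,797 units, £332,570.79):
Base rate for 0543.86 is 19.5%.
0543.86 has an FTA preferential rate, but origin Iloria is not Galara; base rate stands.
Additional duty on 0543.86 from Iloria: +59.2%. Applied ad valorem rate: 19.5% + 59.2% = 78.7%.
Duty = £332,570.79 × 78.7% = £261,733.21.
Total = £286,311.18 + £129.12 + £261,733.21 = £548,173.51.

£548,173.51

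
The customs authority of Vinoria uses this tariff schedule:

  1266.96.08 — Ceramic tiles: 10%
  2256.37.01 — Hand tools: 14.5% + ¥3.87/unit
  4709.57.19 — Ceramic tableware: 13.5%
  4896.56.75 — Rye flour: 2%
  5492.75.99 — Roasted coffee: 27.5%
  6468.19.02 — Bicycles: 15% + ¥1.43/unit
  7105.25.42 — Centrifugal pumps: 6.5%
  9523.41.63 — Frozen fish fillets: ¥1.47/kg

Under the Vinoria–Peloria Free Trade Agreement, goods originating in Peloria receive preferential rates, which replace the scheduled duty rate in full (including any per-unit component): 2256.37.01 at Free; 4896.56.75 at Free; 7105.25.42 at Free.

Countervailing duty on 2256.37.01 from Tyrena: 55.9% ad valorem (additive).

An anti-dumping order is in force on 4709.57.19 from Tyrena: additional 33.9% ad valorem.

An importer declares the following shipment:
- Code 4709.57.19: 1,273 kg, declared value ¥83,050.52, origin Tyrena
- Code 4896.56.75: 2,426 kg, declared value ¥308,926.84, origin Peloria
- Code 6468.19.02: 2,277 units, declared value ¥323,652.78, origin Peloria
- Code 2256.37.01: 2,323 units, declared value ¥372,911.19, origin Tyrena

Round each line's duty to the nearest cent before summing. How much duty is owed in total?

Line 1 (4709.57.19, Tyrena, 1,273 kg, ¥83,050.52):
Base rate for 4709.57.19 is 13.5%.
Additional duty on 4709.57.19 from Tyrena: +33.9%. Applied ad valorem rate: 13.5% + 33.9% = 47.4%.
Duty = ¥83,050.52 × 47.4% = ¥39,365.95.
Line 2 (4896.56.75, Peloria, 2,426 kg, ¥308,926.84):
Base rate for 4896.56.75 is 2%.
Origin Peloria qualifies under the Vinoria–Peloria agreement and 4896.56.75 is covered: preferential rate Free applies instead.
Duty = ¥308,926.84 × 0% = ¥0.00.
Line 3 (6468.19.02, Peloria, 2,277 units, ¥323,652.78):
Base rate for 6468.19.02 is 15% + ¥1.43/unit.
Origin Peloria is the FTA partner but 6468.19.02 is not on the preference list; base rate stands.
Duty = ¥323,652.78 × 15% + 2,277 × ¥1.43 = ¥51,804.03.
Line 4 (2256.37.01, Tyrena, 2,323 units, ¥372,911.19):
Base rate for 2256.37.01 is 14.5% + ¥3.87/unit.
2256.37.01 has an FTA preferential rate, but origin Tyrena is not Peloria; base rate stands.
Additional duty on 2256.37.01 from Tyrena: +55.9%. Applied ad valorem rate: 14.5% + 55.9% = 70.4%.
Duty = ¥372,911.19 × 70.4% + 2,323 × ¥3.87 = ¥271,519.49.
Total = ¥39,365.95 + ¥0.00 + ¥51,804.03 + ¥271,519.49 = ¥362,689.47.

¥362,689.47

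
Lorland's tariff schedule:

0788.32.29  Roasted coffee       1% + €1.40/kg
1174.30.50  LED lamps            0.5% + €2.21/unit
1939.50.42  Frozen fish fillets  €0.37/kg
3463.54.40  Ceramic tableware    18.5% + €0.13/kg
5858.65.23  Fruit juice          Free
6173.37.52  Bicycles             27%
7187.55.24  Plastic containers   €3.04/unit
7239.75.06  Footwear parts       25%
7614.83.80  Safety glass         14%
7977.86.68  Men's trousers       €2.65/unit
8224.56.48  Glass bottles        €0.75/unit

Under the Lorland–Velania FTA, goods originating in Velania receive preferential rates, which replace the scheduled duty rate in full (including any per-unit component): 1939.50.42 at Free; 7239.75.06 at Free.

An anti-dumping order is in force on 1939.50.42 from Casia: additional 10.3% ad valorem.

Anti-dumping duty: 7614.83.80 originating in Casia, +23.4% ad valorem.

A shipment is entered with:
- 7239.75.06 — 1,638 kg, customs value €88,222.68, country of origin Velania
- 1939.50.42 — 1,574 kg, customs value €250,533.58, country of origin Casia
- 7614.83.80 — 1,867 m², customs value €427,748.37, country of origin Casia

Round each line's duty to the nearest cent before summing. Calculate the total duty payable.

Line 1 (7239.75.06, Velania, 1,638 kg, €88,222.68):
Base rate for 7239.75.06 is 25%.
Origin Velania qualifies under the Lorland–Velania agreement and 7239.75.06 is covered: preferential rate Free applies instead.
Duty = €88,222.68 × 0% = €0.00.
Line 2 (1939.50.42, Casia, 1,574 kg, €250,533.58):
Base rate for 1939.50.42 is €0.37/kg.
1939.50.42 has an FTA preferential rate, but origin Casia is not Velania; base rate stands.
Additional duty on 1939.50.42 from Casia: +10.3% ad valorem. Applied ad valorem rate = 10.3%.
Duty = €250,533.58 × 10.3% + 1,574 × €0.37 = €26,387.34.
Line 3 (7614.83.80, Casia, 1,867 m², €427,748.37):
Base rate for 7614.83.80 is 14%.
Additional duty on 7614.83.80 from Casia: +23.4%. Applied ad valorem rate: 14% + 23.4% = 37.4%.
Duty = €427,748.37 × 37.4% = €159,977.89.
Total = €0.00 + €26,387.34 + €159,977.89 = €186,365.23.

€186,365.23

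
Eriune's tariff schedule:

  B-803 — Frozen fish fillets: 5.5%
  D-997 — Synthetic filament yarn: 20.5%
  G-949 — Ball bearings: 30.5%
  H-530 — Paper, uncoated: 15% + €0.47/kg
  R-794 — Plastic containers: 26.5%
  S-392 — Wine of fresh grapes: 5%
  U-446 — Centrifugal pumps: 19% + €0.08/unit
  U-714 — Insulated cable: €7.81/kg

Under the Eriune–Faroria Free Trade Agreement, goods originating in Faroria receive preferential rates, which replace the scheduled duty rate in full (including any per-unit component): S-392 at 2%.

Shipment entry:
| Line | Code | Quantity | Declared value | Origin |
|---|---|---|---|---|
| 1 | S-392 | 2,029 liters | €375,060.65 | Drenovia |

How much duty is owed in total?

Line 1 (S-392, Drenovia, 2,029 liters, €375,060.65):
Base rate for S-392 is 5%.
S-392 has an FTA preferential rate, but origin Drenovia is not Faroria; base rate stands.
Duty = €375,060.65 × 5% = €18,753.03.

€18,753.03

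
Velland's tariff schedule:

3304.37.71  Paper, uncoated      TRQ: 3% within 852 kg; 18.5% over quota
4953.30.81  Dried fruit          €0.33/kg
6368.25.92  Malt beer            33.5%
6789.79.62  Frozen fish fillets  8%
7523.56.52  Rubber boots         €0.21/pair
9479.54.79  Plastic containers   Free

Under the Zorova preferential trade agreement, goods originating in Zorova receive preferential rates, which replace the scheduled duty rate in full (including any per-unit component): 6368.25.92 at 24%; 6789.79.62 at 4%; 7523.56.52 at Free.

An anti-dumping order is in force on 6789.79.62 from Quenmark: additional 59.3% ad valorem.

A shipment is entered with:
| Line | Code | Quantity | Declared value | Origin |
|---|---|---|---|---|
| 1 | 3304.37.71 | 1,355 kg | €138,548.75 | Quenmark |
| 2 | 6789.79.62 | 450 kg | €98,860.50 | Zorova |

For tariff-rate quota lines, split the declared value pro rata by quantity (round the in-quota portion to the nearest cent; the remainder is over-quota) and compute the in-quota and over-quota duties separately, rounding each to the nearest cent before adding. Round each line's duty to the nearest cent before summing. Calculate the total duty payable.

Line 1 (3304.37.71, Quenmark, 1,355 kg, €138,548.75):
Code 3304.37.71 is under a tariff-rate quota (threshold 852 kg). In-quota: 852 kg at 3%; over-quota: 503 kg at 18.5%.
Pro-rata value split: in-quota = €138,548.75 × 852/1,355 = €87,117.00; over-quota = €138,548.75 − €87,117.00 = €51,431.75.
In-quota duty = €87,117.00 × 3% = €2,613.51. Over-quota duty = €51,431.75 × 18.5% = €9,514.87.
Line duty = €2,613.51 + €9,514.87 = €12,128.38.
Line 2 (6789.79.62, Zorova, 450 kg, €98,860.50):
Base rate for 6789.79.62 is 8%.
Origin Zorova qualifies under the Velland–Zorova agreement and 6789.79.62 is covered: preferential rate 4% applies instead.
The additional-duty order on 6789.79.62 targets Quenmark, not Zorova; it does not apply.
Duty = €98,860.50 × 4% = €3,954.42.
Total = €12,128.38 + €3,954.42 = €16,082.80.

€16,082.80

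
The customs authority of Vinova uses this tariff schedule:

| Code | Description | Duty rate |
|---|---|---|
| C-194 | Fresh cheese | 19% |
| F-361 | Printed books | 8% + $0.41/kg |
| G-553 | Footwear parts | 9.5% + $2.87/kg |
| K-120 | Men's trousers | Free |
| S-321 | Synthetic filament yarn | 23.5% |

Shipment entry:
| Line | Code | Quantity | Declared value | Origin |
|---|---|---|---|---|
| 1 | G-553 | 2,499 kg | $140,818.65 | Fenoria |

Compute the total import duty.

Line 1 (G-553, Fenoria, 2,499 kg, $140,818.65):
Base rate for G-553 is 9.5% + $2.87/kg.
Duty = $140,818.65 × 9.5% + 2,499 × $2.87 = $20,549.90.

$20,549.90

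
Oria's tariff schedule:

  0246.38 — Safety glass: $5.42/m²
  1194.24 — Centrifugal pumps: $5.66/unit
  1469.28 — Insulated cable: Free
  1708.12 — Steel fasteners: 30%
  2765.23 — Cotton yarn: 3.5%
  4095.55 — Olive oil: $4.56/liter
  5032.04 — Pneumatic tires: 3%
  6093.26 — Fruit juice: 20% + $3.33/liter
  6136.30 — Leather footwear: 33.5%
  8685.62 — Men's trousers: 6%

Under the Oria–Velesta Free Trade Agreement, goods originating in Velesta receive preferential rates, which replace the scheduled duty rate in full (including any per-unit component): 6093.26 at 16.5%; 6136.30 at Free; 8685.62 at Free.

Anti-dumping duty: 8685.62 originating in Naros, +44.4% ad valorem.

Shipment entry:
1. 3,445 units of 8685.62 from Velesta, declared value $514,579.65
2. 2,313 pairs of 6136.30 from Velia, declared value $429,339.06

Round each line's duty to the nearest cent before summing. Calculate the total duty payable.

Line 1 (8685.62, Velesta, 3,445 units, $514,579.65):
Base rate for 8685.62 is 6%.
Origin Velesta qualifies under the Oria–Velesta agreement and 8685.62 is covered: preferential rate Free applies instead.
The additional-duty order on 8685.62 targets Naros, not Velesta; it does not apply.
Duty = $514,579.65 × 0% = $0.00.
Line 2 (6136.30, Velia, 2,313 pairs, $429,339.06):
Base rate for 6136.30 is 33.5%.
6136.30 has an FTA preferential rate, but origin Velia is not Velesta; base rate stands.
Duty = $429,339.06 × 33.5% = $143,828.59.
Total = $0.00 + $143,828.59 = $143,828.59.

$143,828.59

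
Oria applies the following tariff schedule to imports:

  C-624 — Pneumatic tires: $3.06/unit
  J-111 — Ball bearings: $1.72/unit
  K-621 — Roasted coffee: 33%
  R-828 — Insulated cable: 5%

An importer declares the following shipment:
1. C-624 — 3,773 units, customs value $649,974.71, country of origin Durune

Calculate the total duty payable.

Line 1 (C-624, Durune, 3,773 units, $649,974.71):
Base rate for C-624 is $3.06/unit.
Duty = 3,773 × $3.06 = $11,545.38.

$11,545.38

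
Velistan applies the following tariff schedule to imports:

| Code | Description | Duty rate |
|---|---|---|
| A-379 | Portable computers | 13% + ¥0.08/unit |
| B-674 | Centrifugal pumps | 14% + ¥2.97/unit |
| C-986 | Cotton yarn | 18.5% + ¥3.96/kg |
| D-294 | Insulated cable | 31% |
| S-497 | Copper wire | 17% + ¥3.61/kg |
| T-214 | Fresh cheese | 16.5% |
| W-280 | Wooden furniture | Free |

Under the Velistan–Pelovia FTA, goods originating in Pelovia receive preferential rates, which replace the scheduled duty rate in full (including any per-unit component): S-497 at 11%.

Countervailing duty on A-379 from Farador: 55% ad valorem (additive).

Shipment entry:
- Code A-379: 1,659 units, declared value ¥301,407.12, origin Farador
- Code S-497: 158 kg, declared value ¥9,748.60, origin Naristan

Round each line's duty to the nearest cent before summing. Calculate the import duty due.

¥207,317.20

Line 1 (A-379, Farador, 1,659 units, ¥301,407.12):
Base rate for A-379 is 13% + ¥0.08/unit.
Additional duty on A-379 from Farador: +55%. Applied ad valorem rate: 13% + 55% = 68%.
Duty = ¥301,407.12 × 68% + 1,659 × ¥0.08 = ¥205,089.56.
Line 2 (S-497, Naristan, 158 kg, ¥9,748.60):
Base rate for S-497 is 17% + ¥3.61/kg.
S-497 has an FTA preferential rate, but origin Naristan is not Pelovia; base rate stands.
Duty = ¥9,748.60 × 17% + 158 × ¥3.61 = ¥2,227.64.
Total = ¥205,089.56 + ¥2,227.64 = ¥207,317.20.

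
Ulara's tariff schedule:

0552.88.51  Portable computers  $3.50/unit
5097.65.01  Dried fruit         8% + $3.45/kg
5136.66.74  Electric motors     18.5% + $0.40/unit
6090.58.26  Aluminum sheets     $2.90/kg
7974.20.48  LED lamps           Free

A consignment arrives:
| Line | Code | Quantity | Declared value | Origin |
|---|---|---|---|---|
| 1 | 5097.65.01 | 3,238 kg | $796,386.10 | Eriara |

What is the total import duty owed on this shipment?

$74,881.99

Line 1 (5097.65.01, Eriara, 3,238 kg, $796,386.10):
Base rate for 5097.65.01 is 8% + $3.45/kg.
Duty = $796,386.10 × 8% + 3,238 × $3.45 = $74,881.99.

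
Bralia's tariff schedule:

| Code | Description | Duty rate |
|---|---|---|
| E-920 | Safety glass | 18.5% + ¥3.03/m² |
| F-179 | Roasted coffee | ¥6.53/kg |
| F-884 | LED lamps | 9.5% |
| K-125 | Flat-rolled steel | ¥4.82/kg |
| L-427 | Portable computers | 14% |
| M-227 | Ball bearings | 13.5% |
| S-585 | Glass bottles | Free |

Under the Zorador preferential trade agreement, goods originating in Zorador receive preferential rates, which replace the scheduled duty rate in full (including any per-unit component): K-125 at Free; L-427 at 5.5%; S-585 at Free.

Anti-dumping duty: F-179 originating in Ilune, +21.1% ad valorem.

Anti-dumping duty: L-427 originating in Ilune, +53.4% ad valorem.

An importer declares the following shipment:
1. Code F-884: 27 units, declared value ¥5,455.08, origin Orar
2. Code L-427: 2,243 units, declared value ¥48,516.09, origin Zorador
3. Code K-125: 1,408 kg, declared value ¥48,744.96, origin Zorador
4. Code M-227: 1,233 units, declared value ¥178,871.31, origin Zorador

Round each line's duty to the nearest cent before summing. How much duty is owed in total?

¥27,334.24

Line 1 (F-884, Orar, 27 units, ¥5,455.08):
Base rate for F-884 is 9.5%.
Duty = ¥5,455.08 × 9.5% = ¥518.23.
Line 2 (L-427, Zorador, 2,243 units, ¥48,516.09):
Base rate for L-427 is 14%.
Origin Zorador qualifies under the Bralia–Zorador agreement and L-427 is covered: preferential rate 5.5% applies instead.
The additional-duty order on L-427 targets Ilune, not Zorador; it does not apply.
Duty = ¥48,516.09 × 5.5% = ¥2,668.38.
Line 3 (K-125, Zorador, 1,408 kg, ¥48,744.96):
Base rate for K-125 is ¥4.82/kg.
Origin Zorador qualifies under the Bralia–Zorador agreement and K-125 is covered: preferential rate Free applies instead.
Duty = ¥48,744.96 × 0% = ¥0.00.
Line 4 (M-227, Zorador, 1,233 units, ¥178,871.31):
Base rate for M-227 is 13.5%.
Origin Zorador is the FTA partner but M-227 is not on the preference list; base rate stands.
Duty = ¥178,871.31 × 13.5% = ¥24,147.63.
Total = ¥518.23 + ¥2,668.38 + ¥0.00 + ¥24,147.63 = ¥27,334.24.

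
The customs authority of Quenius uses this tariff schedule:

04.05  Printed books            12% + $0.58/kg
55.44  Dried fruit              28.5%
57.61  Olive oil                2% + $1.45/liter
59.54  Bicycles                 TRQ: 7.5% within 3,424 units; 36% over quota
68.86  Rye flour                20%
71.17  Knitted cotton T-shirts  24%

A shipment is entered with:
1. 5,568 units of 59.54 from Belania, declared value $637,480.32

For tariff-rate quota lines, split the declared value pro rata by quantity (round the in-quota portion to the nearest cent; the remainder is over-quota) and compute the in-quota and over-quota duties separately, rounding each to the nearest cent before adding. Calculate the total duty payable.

$117,768.99

Line 1 (59.54, Belania, 5,568 units, $637,480.32):
Code 59.54 is under a tariff-rate quota (threshold 3,424 units). In-quota: 3,424 units at 7.5%; over-quota: 2,144 units at 36%.
Pro-rata value split: in-quota = $637,480.32 × 3,424/5,568 = $392,013.76; over-quota = $637,480.32 − $392,013.76 = $245,466.56.
In-quota duty = $392,013.76 × 7.5% = $29,401.03. Over-quota duty = $245,466.56 × 36% = $88,367.96.
Line duty = $29,401.03 + $88,367.96 = $117,768.99.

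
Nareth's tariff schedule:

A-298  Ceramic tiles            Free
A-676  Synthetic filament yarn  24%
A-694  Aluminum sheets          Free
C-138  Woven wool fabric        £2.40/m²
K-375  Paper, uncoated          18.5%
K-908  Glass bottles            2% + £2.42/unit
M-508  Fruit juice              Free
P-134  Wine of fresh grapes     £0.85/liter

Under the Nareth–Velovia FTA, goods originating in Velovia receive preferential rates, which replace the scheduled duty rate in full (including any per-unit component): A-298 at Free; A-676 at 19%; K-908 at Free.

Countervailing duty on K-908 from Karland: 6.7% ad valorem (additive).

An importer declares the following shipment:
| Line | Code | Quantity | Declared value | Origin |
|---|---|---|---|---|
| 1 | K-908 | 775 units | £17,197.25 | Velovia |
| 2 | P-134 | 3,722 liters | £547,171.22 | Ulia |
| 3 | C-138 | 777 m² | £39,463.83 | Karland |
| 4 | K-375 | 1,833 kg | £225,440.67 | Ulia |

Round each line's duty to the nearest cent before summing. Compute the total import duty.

£46,735.02

Line 1 (K-908, Velovia, 775 units, £17,197.25):
Base rate for K-908 is 2% + £2.42/unit.
Origin Velovia qualifies under the Nareth–Velovia agreement and K-908 is covered: preferential rate Free applies instead.
The additional-duty order on K-908 targets Karland, not Velovia; it does not apply.
Duty = £17,197.25 × 0% = £0.00.
Line 2 (P-134, Ulia, 3,722 liters, £547,171.22):
Base rate for P-134 is £0.85/liter.
Duty = 3,722 × £0.85 = £3,163.70.
Line 3 (C-138, Karland, 777 m², £39,463.83):
Base rate for C-138 is £2.40/m².
Duty = 777 × £2.40 = £1,864.80.
Line 4 (K-375, Ulia, 1,833 kg, £225,440.67):
Base rate for K-375 is 18.5%.
Duty = £225,440.67 × 18.5% = £41,706.52.
Total = £0.00 + £3,163.70 + £1,864.80 + £41,706.52 = £46,735.02.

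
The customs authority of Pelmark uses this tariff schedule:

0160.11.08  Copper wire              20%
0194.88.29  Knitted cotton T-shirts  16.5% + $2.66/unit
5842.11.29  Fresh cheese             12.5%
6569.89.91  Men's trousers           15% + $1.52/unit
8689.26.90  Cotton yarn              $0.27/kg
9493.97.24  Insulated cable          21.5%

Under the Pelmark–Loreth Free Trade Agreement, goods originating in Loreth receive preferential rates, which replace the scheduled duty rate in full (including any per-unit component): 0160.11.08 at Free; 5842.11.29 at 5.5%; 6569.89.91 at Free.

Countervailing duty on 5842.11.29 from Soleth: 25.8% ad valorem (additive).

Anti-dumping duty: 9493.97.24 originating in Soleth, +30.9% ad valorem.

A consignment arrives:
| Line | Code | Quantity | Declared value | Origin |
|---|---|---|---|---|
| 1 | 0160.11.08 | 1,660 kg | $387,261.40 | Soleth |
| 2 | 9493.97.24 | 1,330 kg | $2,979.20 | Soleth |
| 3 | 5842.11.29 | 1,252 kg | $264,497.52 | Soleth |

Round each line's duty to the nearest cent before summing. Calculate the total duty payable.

Line 1 (0160.11.08, Soleth, 1,660 kg, $387,261.40):
Base rate for 0160.11.08 is 20%.
0160.11.08 has an FTA preferential rate, but origin Soleth is not Loreth; base rate stands.
Duty = $387,261.40 × 20% = $77,452.28.
Line 2 (9493.97.24, Soleth, 1,330 kg, $2,979.20):
Base rate for 9493.97.24 is 21.5%.
Additional duty on 9493.97.24 from Soleth: +30.9%. Applied ad valorem rate: 21.5% + 30.9% = 52.4%.
Duty = $2,979.20 × 52.4% = $1,561.10.
Line 3 (5842.11.29, Soleth, 1,252 kg, $264,497.52):
Base rate for 5842.11.29 is 12.5%.
5842.11.29 has an FTA preferential rate, but origin Soleth is not Loreth; base rate stands.
Additional duty on 5842.11.29 from Soleth: +25.8%. Applied ad valorem rate: 12.5% + 25.8% = 38.3%.
Duty = $264,497.52 × 38.3% = $101,302.55.
Total = $77,452.28 + $1,561.10 + $101,302.55 = $180,315.93.

$180,315.93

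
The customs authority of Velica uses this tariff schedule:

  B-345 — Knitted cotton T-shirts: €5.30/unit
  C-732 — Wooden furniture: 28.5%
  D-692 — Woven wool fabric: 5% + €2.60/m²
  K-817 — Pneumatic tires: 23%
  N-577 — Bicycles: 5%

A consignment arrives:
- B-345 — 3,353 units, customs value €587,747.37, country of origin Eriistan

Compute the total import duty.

Line 1 (B-345, Eriistan, 3,353 units, €587,747.37):
Base rate for B-345 is €5.30/unit.
Duty = 3,353 × €5.30 = €17,770.90.

€17,770.90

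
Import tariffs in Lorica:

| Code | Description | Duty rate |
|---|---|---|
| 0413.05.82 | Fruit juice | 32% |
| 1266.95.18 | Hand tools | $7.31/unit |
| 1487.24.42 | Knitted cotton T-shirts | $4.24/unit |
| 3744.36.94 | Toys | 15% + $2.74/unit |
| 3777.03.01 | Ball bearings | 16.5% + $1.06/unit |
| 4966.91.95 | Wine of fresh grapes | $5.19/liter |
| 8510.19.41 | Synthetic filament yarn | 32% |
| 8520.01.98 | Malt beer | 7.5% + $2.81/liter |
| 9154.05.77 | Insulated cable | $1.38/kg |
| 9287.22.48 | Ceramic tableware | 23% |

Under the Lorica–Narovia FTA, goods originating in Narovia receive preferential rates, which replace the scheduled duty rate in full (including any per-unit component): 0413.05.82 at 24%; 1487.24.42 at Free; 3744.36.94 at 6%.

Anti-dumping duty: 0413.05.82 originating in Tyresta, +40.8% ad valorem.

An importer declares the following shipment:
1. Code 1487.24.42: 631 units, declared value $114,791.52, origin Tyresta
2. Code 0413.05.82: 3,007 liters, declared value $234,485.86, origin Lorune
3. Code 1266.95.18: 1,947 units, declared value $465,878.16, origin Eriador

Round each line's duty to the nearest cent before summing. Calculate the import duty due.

$91,943.49

Line 1 (1487.24.42, Tyresta, 631 units, $114,791.52):
Base rate for 1487.24.42 is $4.24/unit.
1487.24.42 has an FTA preferential rate, but origin Tyresta is not Narovia; base rate stands.
Duty = 631 × $4.24 = $2,675.44.
Line 2 (0413.05.82, Lorune, 3,007 liters, $234,485.86):
Base rate for 0413.05.82 is 32%.
0413.05.82 has an FTA preferential rate, but origin Lorune is not Narovia; base rate stands.
The additional-duty order on 0413.05.82 targets Tyresta, not Lorune; it does not apply.
Duty = $234,485.86 × 32% = $75,035.48.
Line 3 (1266.95.18, Eriador, 1,947 units, $465,878.16):
Base rate for 1266.95.18 is $7.31/unit.
Duty = 1,947 × $7.31 = $14,232.57.
Total = $2,675.44 + $75,035.48 + $14,232.57 = $91,943.49.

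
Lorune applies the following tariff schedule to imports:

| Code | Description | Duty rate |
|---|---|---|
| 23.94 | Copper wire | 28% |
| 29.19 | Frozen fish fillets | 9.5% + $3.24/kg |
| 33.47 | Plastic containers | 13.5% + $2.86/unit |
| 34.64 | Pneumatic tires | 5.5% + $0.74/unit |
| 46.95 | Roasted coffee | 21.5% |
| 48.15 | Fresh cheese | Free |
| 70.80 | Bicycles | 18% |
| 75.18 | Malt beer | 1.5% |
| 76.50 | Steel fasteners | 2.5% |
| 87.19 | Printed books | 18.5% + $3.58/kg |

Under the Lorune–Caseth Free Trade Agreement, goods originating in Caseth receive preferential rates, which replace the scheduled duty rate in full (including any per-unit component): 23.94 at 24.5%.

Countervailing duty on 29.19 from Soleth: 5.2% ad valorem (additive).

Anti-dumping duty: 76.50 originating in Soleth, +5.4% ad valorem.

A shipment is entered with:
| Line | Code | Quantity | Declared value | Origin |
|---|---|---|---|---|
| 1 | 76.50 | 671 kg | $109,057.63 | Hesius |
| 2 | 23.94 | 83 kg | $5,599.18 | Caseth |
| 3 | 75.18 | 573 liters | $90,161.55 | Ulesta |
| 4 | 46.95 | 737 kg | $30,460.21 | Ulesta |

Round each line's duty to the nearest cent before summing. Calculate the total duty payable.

$11,999.61

Line 1 (76.50, Hesius, 671 kg, $109,057.63):
Base rate for 76.50 is 2.5%.
The additional-duty order on 76.50 targets Soleth, not Hesius; it does not apply.
Duty = $109,057.63 × 2.5% = $2,726.44.
Line 2 (23.94, Caseth, 83 kg, $5,599.18):
Base rate for 23.94 is 28%.
Origin Caseth qualifies under the Lorune–Caseth agreement and 23.94 is covered: preferential rate 24.5% applies instead.
Duty = $5,599.18 × 24.5% = $1,371.80.
Line 3 (75.18, Ulesta, 573 liters, $90,161.55):
Base rate for 75.18 is 1.5%.
Duty = $90,161.55 × 1.5% = $1,352.42.
Line 4 (46.95, Ulesta, 737 kg, $30,460.21):
Base rate for 46.95 is 21.5%.
Duty = $30,460.21 × 21.5% = $6,548.95.
Total = $2,726.44 + $1,371.80 + $1,352.42 + $6,548.95 = $11,999.61.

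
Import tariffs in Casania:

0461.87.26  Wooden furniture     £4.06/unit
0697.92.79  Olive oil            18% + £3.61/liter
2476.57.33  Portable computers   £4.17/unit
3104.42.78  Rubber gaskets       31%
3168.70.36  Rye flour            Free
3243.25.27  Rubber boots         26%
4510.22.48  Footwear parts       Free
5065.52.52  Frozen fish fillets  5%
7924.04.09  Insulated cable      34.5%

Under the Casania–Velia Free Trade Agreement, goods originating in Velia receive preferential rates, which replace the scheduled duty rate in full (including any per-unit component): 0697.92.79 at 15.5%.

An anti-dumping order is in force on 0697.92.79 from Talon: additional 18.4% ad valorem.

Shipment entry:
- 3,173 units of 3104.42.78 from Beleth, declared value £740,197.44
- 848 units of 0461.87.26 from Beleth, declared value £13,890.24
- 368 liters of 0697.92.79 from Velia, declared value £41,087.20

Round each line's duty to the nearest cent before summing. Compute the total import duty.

Line 1 (3104.42.78, Beleth, 3,173 units, £740,197.44):
Base rate for 3104.42.78 is 31%.
Duty = £740,197.44 × 31% = £229,461.21.
Line 2 (0461.87.26, Beleth, 848 units, £13,890.24):
Base rate for 0461.87.26 is £4.06/unit.
Duty = 848 × £4.06 = £3,442.88.
Line 3 (0697.92.79, Velia, 368 liters, £41,087.20):
Base rate for 0697.92.79 is 18% + £3.61/liter.
Origin Velia qualifies under the Casania–Velia agreement and 0697.92.79 is covered: preferential rate 15.5% applies instead.
The additional-duty order on 0697.92.79 targets Talon, not Velia; it does not apply.
Duty = £41,087.20 × 15.5% = £6,368.52.
Total = £229,461.21 + £3,442.88 + £6,368.52 = £239,272.61.

£239,272.61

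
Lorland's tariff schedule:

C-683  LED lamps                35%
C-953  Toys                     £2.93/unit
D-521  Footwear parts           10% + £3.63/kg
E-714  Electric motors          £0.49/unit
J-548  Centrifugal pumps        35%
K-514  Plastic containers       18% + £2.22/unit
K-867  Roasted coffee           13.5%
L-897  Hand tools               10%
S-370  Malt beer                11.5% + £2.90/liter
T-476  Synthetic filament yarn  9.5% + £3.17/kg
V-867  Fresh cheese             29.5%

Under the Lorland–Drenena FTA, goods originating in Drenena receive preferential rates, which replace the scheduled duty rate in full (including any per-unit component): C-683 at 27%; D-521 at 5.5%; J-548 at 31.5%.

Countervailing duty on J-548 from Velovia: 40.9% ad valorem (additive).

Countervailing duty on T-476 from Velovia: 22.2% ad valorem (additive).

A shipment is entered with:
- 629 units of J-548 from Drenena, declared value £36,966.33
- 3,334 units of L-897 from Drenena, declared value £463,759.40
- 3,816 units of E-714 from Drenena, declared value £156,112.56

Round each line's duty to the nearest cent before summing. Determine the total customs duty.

£59,890.17

Line 1 (J-548, Drenena, 629 units, £36,966.33):
Base rate for J-548 is 35%.
Origin Drenena qualifies under the Lorland–Drenena agreement and J-548 is covered: preferential rate 31.5% applies instead.
The additional-duty order on J-548 targets Velovia, not Drenena; it does not apply.
Duty = £36,966.33 × 31.5% = £11,644.39.
Line 2 (L-897, Drenena, 3,334 units, £463,759.40):
Base rate for L-897 is 10%.
Origin Drenena is the FTA partner but L-897 is not on the preference list; base rate stands.
Duty = £463,759.40 × 10% = £46,375.94.
Line 3 (E-714, Drenena, 3,816 units, £156,112.56):
Base rate for E-714 is £0.49/unit.
Origin Drenena is the FTA partner but E-714 is not on the preference list; base rate stands.
Duty = 3,816 × £0.49 = £1,869.84.
Total = £11,644.39 + £46,375.94 + £1,869.84 = £59,890.17.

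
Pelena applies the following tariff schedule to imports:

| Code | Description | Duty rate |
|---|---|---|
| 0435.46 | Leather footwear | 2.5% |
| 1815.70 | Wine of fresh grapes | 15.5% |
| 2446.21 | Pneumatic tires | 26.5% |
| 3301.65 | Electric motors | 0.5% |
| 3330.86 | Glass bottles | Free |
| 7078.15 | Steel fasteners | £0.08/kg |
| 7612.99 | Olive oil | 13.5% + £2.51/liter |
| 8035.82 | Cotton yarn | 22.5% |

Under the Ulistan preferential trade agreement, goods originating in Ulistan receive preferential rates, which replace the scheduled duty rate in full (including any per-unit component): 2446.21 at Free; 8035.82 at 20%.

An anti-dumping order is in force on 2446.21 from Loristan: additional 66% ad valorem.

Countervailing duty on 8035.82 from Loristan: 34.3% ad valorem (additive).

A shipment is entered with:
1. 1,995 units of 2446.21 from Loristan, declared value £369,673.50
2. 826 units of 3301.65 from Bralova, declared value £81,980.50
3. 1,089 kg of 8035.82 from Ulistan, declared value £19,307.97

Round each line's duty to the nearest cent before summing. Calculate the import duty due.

£346,219.48

Line 1 (2446.21, Loristan, 1,995 units, £369,673.50):
Base rate for 2446.21 is 26.5%.
2446.21 has an FTA preferential rate, but origin Loristan is not Ulistan; base rate stands.
Additional duty on 2446.21 from Loristan: +66%. Applied ad valorem rate: 26.5% + 66% = 92.5%.
Duty = £369,673.50 × 92.5% = £341,947.99.
Line 2 (3301.65, Bralova, 826 units, £81,980.50):
Base rate for 3301.65 is 0.5%.
Duty = £81,980.50 × 0.5% = £409.90.
Line 3 (8035.82, Ulistan, 1,089 kg, £19,307.97):
Base rate for 8035.82 is 22.5%.
Origin Ulistan qualifies under the Pelena–Ulistan agreement and 8035.82 is covered: preferential rate 20% applies instead.
The additional-duty order on 8035.82 targets Loristan, not Ulistan; it does not apply.
Duty = £19,307.97 × 20% = £3,861.59.
Total = £341,947.99 + £409.90 + £3,861.59 = £346,219.48.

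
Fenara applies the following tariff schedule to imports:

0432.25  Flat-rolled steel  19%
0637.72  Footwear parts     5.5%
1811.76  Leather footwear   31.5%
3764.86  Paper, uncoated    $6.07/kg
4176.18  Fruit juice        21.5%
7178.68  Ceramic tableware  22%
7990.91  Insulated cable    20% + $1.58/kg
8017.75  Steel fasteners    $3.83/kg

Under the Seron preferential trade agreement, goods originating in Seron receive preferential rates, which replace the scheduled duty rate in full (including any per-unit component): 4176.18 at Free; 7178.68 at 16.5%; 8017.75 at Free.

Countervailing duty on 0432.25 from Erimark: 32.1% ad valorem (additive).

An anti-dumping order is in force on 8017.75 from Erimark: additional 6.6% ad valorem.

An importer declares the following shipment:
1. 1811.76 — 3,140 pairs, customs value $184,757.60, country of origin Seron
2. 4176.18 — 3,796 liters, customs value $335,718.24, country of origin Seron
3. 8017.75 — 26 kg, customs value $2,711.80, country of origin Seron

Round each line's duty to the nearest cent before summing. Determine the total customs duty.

$58,198.64

Line 1 (1811.76, Seron, 3,140 pairs, $184,757.60):
Base rate for 1811.76 is 31.5%.
Origin Seron is the FTA partner but 1811.76 is not on the preference list; base rate stands.
Duty = $184,757.60 × 31.5% = $58,198.64.
Line 2 (4176.18, Seron, 3,796 liters, $335,718.24):
Base rate for 4176.18 is 21.5%.
Origin Seron qualifies under the Fenara–Seron agreement and 4176.18 is covered: preferential rate Free applies instead.
Duty = $335,718.24 × 0% = $0.00.
Line 3 (8017.75, Seron, 26 kg, $2,711.80):
Base rate for 8017.75 is $3.83/kg.
Origin Seron qualifies under the Fenara–Seron agreement and 8017.75 is covered: preferential rate Free applies instead.
The additional-duty order on 8017.75 targets Erimark, not Seron; it does not apply.
Duty = $2,711.80 × 0% = $0.00.
Total = $58,198.64 + $0.00 + $0.00 = $58,198.64.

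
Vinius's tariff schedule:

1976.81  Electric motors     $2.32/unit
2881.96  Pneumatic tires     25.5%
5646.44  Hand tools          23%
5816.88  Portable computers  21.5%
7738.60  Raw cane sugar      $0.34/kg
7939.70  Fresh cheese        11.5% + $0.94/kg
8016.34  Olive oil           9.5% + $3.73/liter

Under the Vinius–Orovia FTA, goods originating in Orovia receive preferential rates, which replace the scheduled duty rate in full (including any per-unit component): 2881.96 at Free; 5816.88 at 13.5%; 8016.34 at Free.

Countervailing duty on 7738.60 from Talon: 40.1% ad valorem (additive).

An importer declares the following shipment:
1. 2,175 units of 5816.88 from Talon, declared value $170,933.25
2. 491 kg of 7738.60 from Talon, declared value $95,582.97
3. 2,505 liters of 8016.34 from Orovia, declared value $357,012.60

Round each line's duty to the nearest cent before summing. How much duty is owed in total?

$75,246.36

Line 1 (5816.88, Talon, 2,175 units, $170,933.25):
Base rate for 5816.88 is 21.5%.
5816.88 has an FTA preferential rate, but origin Talon is not Orovia; base rate stands.
Duty = $170,933.25 × 21.5% = $36,750.65.
Line 2 (7738.60, Talon, 491 kg, $95,582.97):
Base rate for 7738.60 is $0.34/kg.
Additional duty on 7738.60 from Talon: +40.1% ad valorem. Applied ad valorem rate = 40.1%.
Duty = $95,582.97 × 40.1% + 491 × $0.34 = $38,495.71.
Line 3 (8016.34, Orovia, 2,505 liters, $357,012.60):
Base rate for 8016.34 is 9.5% + $3.73/liter.
Origin Orovia qualifies under the Vinius–Orovia agreement and 8016.34 is covered: preferential rate Free applies instead.
Duty = $357,012.60 × 0% = $0.00.
Total = $36,750.65 + $38,495.71 + $0.00 = $75,246.36.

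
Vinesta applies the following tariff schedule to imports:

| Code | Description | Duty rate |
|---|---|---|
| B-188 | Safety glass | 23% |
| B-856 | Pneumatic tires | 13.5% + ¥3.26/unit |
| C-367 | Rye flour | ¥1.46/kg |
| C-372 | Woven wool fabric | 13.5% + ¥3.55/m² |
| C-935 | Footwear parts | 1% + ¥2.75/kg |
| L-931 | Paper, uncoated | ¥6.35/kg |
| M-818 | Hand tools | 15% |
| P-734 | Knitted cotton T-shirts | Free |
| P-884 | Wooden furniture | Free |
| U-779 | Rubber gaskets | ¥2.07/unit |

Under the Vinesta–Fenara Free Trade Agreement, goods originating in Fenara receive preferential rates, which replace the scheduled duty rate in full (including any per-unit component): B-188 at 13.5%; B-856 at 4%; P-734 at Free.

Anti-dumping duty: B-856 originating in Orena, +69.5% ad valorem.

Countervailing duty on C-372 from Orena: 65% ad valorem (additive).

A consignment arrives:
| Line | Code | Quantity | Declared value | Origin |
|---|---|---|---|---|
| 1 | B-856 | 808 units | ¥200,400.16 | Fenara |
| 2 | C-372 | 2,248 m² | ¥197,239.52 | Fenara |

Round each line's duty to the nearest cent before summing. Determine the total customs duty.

¥42,623.75

Line 1 (B-856, Fenara, 808 units, ¥200,400.16):
Base rate for B-856 is 13.5% + ¥3.26/unit.
Origin Fenara qualifies under the Vinesta–Fenara agreement and B-856 is covered: preferential rate 4% applies instead.
The additional-duty order on B-856 targets Orena, not Fenara; it does not apply.
Duty = ¥200,400.16 × 4% = ¥8,016.01.
Line 2 (C-372, Fenara, 2,248 m², ¥197,239.52):
Base rate for C-372 is 13.5% + ¥3.55/m².
Origin Fenara is the FTA partner but C-372 is not on the preference list; base rate stands.
The additional-duty order on C-372 targets Orena, not Fenara; it does not apply.
Duty = ¥197,239.52 × 13.5% + 2,248 × ¥3.55 = ¥34,607.74.
Total = ¥8,016.01 + ¥34,607.74 = ¥42,623.75.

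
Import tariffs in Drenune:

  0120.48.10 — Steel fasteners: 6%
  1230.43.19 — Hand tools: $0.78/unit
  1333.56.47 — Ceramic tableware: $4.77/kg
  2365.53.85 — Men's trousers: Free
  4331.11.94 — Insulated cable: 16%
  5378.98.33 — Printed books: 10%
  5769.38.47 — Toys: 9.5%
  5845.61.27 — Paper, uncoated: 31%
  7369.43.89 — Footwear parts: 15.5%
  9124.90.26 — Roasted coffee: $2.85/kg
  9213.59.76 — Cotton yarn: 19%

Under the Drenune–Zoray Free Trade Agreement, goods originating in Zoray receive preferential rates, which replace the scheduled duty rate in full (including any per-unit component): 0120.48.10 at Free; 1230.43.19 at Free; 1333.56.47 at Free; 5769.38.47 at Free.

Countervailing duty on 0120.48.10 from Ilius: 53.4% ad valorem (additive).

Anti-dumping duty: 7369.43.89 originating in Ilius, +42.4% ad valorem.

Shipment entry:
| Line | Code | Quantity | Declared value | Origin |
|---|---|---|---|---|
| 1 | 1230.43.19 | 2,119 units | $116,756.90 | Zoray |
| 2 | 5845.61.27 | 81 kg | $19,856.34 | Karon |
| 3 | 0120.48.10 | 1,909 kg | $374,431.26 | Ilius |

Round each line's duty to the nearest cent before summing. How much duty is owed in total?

Line 1 (1230.43.19, Zoray, 2,119 units, $116,756.90):
Base rate for 1230.43.19 is $0.78/unit.
Origin Zoray qualifies under the Drenune–Zoray agreement and 1230.43.19 is covered: preferential rate Free applies instead.
Duty = $116,756.90 × 0% = $0.00.
Line 2 (5845.61.27, Karon, 81 kg, $19,856.34):
Base rate for 5845.61.27 is 31%.
Duty = $19,856.34 × 31% = $6,155.47.
Line 3 (0120.48.10, Ilius, 1,909 kg, $374,431.26):
Base rate for 0120.48.10 is 6%.
0120.48.10 has an FTA preferential rate, but origin Ilius is not Zoray; base rate stands.
Additional duty on 0120.48.10 from Ilius: +53.4%. Applied ad valorem rate: 6% + 53.4% = 59.4%.
Duty = $374,431.26 × 59.4% = $222,412.17.
Total = $0.00 + $6,155.47 + $222,412.17 = $228,567.64.

$228,567.64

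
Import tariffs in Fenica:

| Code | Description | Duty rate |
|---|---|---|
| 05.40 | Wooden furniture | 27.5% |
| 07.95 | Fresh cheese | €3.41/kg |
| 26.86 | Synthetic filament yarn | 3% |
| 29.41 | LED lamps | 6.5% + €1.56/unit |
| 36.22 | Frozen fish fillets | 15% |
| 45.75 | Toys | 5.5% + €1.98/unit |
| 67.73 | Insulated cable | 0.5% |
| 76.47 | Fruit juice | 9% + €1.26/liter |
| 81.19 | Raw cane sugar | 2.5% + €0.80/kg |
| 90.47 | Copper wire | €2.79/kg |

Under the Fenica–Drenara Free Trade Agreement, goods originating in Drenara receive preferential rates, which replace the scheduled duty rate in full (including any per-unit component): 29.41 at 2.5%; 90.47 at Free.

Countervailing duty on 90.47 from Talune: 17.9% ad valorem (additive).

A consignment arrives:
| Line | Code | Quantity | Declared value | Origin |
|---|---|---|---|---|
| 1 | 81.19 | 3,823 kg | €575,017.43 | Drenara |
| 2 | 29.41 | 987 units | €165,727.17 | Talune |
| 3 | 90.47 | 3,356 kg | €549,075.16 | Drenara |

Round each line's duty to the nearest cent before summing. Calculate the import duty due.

Line 1 (81.19, Drenara, 3,823 kg, €575,017.43):
Base rate for 81.19 is 2.5% + €0.80/kg.
Origin Drenara is the FTA partner but 81.19 is not on the preference list; base rate stands.
Duty = €575,017.43 × 2.5% + 3,823 × €0.80 = €17,433.84.
Line 2 (29.41, Talune, 987 units, €165,727.17):
Base rate for 29.41 is 6.5% + €1.56/unit.
29.41 has an FTA preferential rate, but origin Talune is not Drenara; base rate stands.
Duty = €165,727.17 × 6.5% + 987 × €1.56 = €12,311.99.
Line 3 (90.47, Drenara, 3,356 kg, €549,075.16):
Base rate for 90.47 is €2.79/kg.
Origin Drenara qualifies under the Fenica–Drenara agreement and 90.47 is covered: preferential rate Free applies instead.
The additional-duty order on 90.47 targets Talune, not Drenara; it does not apply.
Duty = €549,075.16 × 0% = €0.00.
Total = €17,433.84 + €12,311.99 + €0.00 = €29,745.83.

€29,745.83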